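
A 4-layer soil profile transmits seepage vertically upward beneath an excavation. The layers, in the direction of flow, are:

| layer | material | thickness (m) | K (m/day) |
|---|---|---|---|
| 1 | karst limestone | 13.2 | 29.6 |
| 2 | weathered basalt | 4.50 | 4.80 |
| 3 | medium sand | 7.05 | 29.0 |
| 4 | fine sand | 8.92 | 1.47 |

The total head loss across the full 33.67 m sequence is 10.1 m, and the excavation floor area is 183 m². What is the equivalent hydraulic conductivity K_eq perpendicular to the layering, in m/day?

Flow is perpendicular to layering, so the layers act in series and the equivalent K is the thickness-weighted harmonic mean.
Total thickness L = 13.2 + 4.50 + 7.05 + 8.92 = 33.67 m.
Σ(b_i/K_i) = 13.2/29.6 + 4.50/4.80 + 7.05/29.0 + 8.92/1.47 = 7.695 d.
K_eq = L / Σ(b_i/K_i) = 33.67 / 7.695 = 4.376 m/day.

4.38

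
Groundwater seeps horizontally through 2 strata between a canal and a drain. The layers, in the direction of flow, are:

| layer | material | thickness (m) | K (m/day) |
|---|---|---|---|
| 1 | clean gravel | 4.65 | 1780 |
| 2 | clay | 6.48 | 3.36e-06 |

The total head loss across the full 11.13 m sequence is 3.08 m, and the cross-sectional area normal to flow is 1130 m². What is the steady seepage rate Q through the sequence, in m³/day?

0.00180

Flow is perpendicular to layering, so the layers act in series and the equivalent K is the thickness-weighted harmonic mean.
Total thickness L = 4.65 + 6.48 = 11.13 m.
Σ(b_i/K_i) = 4.65/1780 + 6.48/3.36e-06 = 1.929e+06 d.
K_eq = L / Σ(b_i/K_i) = 11.13 / 1.929e+06 = 5.771e-06 m/day.
Q = K_eq · A · (Δh/L) = 5.771e-06 × 1130 × (3.08/11.13) = 0.001805 m³/day.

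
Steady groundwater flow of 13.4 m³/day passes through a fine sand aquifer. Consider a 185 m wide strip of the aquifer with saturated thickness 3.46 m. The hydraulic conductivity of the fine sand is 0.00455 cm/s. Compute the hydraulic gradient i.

0.00533

Convert K: 0.00455 cm/s × 864 = 3.931 m/day.
Cross-sectional area A = 185 × 3.46 = 640.1 m².
From Q = K·A·i, i = Q / (K·A) = 13.4 / (3.931 × 640.1) = 0.005325.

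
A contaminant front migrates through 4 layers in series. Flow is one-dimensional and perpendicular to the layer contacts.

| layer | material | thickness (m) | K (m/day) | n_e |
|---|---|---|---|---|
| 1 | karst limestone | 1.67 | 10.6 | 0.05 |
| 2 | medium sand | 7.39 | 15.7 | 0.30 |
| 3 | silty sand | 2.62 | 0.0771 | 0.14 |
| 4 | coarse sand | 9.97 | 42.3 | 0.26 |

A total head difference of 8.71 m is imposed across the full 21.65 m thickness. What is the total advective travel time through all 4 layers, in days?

21.0

With flow normal to the layers, continuity requires the same specific discharge q through every layer.
Σ(b_i/K_i) = 1.67/10.6 + 7.39/15.7 + 2.62/0.0771 + 9.97/42.3 = 34.85 d.
q = Δh / Σ(b_i/K_i) = 8.71 / 34.85 = 0.2500 m/day.
In each layer the seepage velocity is v_i = q/n_i, so the layer transit time is t_i = b_i·n_i / q:
  layer 1 (karst limestone): t_1 = 1.67 × 0.05 / 0.2500 = 0.3341 d
  layer 2 (medium sand): t_2 = 7.39 × 0.30 / 0.2500 = 8.869 d
  layer 3 (silty sand): t_3 = 2.62 × 0.14 / 0.2500 = 1.467 d
  layer 4 (coarse sand): t_4 = 9.97 × 0.26 / 0.2500 = 10.37 d
Total t = Σ t_i = 21.04 days.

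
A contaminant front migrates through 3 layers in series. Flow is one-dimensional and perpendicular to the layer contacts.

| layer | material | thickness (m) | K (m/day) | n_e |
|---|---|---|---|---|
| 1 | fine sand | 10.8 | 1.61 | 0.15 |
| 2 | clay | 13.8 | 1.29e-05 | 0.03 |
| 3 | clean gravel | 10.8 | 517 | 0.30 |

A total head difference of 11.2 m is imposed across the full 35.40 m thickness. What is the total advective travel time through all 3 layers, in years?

1380

With flow normal to the layers, continuity requires the same specific discharge q through every layer.
Σ(b_i/K_i) = 10.8/1.61 + 13.8/1.29e-05 + 10.8/517 = 1.070e+06 d.
q = Δh / Σ(b_i/K_i) = 11.2 / 1.070e+06 = 1.047e-05 m/day.
In each layer the seepage velocity is v_i = q/n_i, so the layer transit time is t_i = b_i·n_i / q:
  layer 1 (fine sand): t_1 = 10.8 × 0.15 / 1.047e-05 = 1.547e+05 d
  layer 2 (clay): t_2 = 13.8 × 0.03 / 1.047e-05 = 39543 d
  layer 3 (clean gravel): t_3 = 10.8 × 0.30 / 1.047e-05 = 3.095e+05 d
Total t = Σ t_i = 5.037e+05 days = 1379 years.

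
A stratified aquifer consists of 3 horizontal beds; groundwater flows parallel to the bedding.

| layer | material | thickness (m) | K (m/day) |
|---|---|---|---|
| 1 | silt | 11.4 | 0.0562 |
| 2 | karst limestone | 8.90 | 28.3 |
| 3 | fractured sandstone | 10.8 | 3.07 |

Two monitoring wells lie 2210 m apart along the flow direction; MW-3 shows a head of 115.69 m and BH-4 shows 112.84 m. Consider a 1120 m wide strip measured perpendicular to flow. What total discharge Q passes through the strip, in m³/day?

413

Flow is parallel to layering, so each bed carries its own Darcy discharge and the transmissivities add.
Σ(K_i·b_i) = 0.0562×11.4 + 28.3×8.90 + 3.07×10.8 = 285.7 m²/day.
Hydraulic gradient i = (115.69 − 112.84) / 2210 = 2.85 / 2210 = 0.001290.
Q = Σ(K_i·b_i) · W · i = 285.7 × 1120 × 0.001290 = 412.6 m³/day.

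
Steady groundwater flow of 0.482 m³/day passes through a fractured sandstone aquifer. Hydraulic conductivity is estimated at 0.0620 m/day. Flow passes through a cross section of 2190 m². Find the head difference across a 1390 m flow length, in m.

From Q = K·A·i, i = Q / (K·A) = 0.482 / (0.06200 × 2190) = 0.003550.
Head loss Δh = i · L = 0.003550 × 1390 = 4.934 m.

4.93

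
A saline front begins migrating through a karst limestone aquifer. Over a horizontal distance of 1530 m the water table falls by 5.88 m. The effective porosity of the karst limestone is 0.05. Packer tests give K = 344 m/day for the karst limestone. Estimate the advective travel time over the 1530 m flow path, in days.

Hydraulic gradient i = Δh / L = 5.88 / 1530 = 0.003843.
Darcy flux q = K · i = 344.0 × 0.003843 = 1.322 m/day.
Seepage velocity v = q / n_e = 1.322 / 0.05 = 26.44 m/day.
Travel time t = L / v = 1530 / 26.44 = 57.87 days.

57.9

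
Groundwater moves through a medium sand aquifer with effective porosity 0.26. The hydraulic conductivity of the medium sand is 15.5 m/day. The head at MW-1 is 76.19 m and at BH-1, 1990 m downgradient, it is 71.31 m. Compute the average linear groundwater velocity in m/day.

Hydraulic gradient i = (76.19 − 71.31) / 1990 = 4.88 / 1990 = 0.002452.
Darcy flux q = K · i = 15.50 × 0.002452 = 0.03801 m/day.
Seepage velocity v = q / n_e = 0.03801 / 0.26 = 0.1462 m/day.

0.146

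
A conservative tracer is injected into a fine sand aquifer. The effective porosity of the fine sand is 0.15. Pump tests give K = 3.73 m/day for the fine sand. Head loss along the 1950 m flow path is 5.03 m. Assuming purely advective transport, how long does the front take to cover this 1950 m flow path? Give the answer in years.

Hydraulic gradient i = Δh / L = 5.03 / 1950 = 0.002579.
Darcy flux q = K · i = 3.730 × 0.002579 = 0.009621 m/day.
Seepage velocity v = q / n_e = 0.009621 / 0.15 = 0.06414 m/day.
Travel time t = L / v = 1950 / 0.06414 = 30401 days = 83.23 years.

83.2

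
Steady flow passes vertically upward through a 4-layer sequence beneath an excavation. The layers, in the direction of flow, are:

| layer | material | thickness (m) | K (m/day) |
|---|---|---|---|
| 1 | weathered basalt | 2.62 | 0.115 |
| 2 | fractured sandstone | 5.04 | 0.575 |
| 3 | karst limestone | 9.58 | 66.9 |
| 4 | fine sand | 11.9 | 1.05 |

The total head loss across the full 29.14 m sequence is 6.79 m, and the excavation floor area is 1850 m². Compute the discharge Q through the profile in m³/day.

Flow is perpendicular to layering, so the layers act in series and the equivalent K is the thickness-weighted harmonic mean.
Total thickness L = 2.62 + 5.04 + 9.58 + 11.9 = 29.14 m.
Σ(b_i/K_i) = 2.62/0.115 + 5.04/0.575 + 9.58/66.9 + 11.9/1.05 = 43.02 d.
K_eq = L / Σ(b_i/K_i) = 29.14 / 43.02 = 0.6773 m/day.
Q = K_eq · A · (Δh/L) = 0.6773 × 1850 × (6.79/29.14) = 292.0 m³/day.

292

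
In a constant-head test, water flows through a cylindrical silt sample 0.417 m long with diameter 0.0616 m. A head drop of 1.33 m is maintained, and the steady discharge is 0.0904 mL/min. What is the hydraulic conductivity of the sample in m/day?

0.0137

Cross-sectional area A = π·(d/2)² = π × (0.0616/2)² = 0.002980 m².
Convert discharge: 0.0904 mL/min = 1.507e-09 m³/s.
Darcy's law rearranged: K = Q·L / (A·Δh) = 1.507e-09 × 0.417 / (0.002980 × 1.33) = 1.585e-07 m/s = 0.01370 m/day.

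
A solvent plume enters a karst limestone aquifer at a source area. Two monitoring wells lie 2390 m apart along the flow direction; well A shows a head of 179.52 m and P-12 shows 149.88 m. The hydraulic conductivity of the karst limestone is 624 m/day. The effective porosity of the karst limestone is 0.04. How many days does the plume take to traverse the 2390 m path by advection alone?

Hydraulic gradient i = (179.52 − 149.88) / 2390 = 29.64 / 2390 = 0.01240.
Darcy flux q = K · i = 624.0 × 0.01240 = 7.739 m/day.
Seepage velocity v = q / n_e = 7.739 / 0.04 = 193.5 m/day.
Travel time t = L / v = 2390 / 193.5 = 12.35 days.

12.4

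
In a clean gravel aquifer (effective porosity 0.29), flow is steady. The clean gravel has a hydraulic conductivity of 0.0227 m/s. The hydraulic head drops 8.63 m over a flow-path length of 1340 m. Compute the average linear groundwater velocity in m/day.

43.6

Convert K: 0.0227 m/s × 86400 = 1961 m/day.
Hydraulic gradient i = Δh / L = 8.63 / 1340 = 0.006440.
Darcy flux q = K · i = 1961 × 0.006440 = 12.63 m/day.
Seepage velocity v = q / n_e = 12.63 / 0.29 = 43.56 m/day.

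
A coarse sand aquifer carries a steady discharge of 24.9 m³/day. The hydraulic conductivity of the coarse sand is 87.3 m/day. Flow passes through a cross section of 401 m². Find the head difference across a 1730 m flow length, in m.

From Q = K·A·i, i = Q / (K·A) = 24.9 / (87.30 × 401.0) = 0.0007113.
Head loss Δh = i · L = 0.0007113 × 1730 = 1.231 m.

1.23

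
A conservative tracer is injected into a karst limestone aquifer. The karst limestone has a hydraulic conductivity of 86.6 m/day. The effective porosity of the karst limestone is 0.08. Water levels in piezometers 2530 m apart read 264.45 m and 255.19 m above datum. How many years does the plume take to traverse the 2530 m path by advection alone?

1.75

Hydraulic gradient i = (264.45 − 255.19) / 2530 = 9.26 / 2530 = 0.003660.
Darcy flux q = K · i = 86.60 × 0.003660 = 0.3170 m/day.
Seepage velocity v = q / n_e = 0.3170 / 0.08 = 3.962 m/day.
Travel time t = L / v = 2530 / 3.962 = 638.6 days = 1.748 years.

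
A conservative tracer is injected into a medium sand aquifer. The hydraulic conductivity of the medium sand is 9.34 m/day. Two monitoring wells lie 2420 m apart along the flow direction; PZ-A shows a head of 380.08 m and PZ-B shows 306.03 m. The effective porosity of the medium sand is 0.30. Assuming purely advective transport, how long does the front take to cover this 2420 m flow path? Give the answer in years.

6.95

Hydraulic gradient i = (380.08 − 306.03) / 2420 = 74.05 / 2420 = 0.03060.
Darcy flux q = K · i = 9.340 × 0.03060 = 0.2858 m/day.
Seepage velocity v = q / n_e = 0.2858 / 0.30 = 0.9527 m/day.
Travel time t = L / v = 2420 / 0.9527 = 2540 days = 6.955 years.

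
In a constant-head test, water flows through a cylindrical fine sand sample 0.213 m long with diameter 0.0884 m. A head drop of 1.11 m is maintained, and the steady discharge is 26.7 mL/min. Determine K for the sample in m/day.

1.20

Cross-sectional area A = π·(d/2)² = π × (0.0884/2)² = 0.006138 m².
Convert discharge: 26.7 mL/min = 4.450e-07 m³/s.
Darcy's law rearranged: K = Q·L / (A·Δh) = 4.450e-07 × 0.213 / (0.006138 × 1.11) = 1.391e-05 m/s = 1.202 m/day.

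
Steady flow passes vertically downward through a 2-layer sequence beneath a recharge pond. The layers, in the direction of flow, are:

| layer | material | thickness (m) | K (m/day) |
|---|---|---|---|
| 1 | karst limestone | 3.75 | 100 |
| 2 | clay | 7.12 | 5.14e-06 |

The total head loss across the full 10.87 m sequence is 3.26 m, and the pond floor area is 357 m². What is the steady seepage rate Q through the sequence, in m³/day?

0.000840

Flow is perpendicular to layering, so the layers act in series and the equivalent K is the thickness-weighted harmonic mean.
Total thickness L = 3.75 + 7.12 = 10.87 m.
Σ(b_i/K_i) = 3.75/100 + 7.12/5.14e-06 = 1.385e+06 d.
K_eq = L / Σ(b_i/K_i) = 10.87 / 1.385e+06 = 7.847e-06 m/day.
Q = K_eq · A · (Δh/L) = 7.847e-06 × 357 × (3.26/10.87) = 0.0008402 m³/day.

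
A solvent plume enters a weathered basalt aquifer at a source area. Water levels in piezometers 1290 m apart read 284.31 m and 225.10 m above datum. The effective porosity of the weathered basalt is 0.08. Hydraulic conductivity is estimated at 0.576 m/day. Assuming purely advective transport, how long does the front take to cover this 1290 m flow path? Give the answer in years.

10.7

Hydraulic gradient i = (284.31 − 225.10) / 1290 = 59.21 / 1290 = 0.04590.
Darcy flux q = K · i = 0.5760 × 0.04590 = 0.02644 m/day.
Seepage velocity v = q / n_e = 0.02644 / 0.08 = 0.3305 m/day.
Travel time t = L / v = 1290 / 0.3305 = 3903 days = 10.69 years.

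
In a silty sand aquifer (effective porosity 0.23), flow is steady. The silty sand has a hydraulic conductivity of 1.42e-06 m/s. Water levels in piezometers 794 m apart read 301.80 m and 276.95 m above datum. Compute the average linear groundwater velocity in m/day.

0.0167

Convert K: 1.42e-06 m/s × 86400 = 0.1227 m/day.
Hydraulic gradient i = (301.80 − 276.95) / 794 = 24.85 / 794 = 0.03130.
Darcy flux q = K · i = 0.1227 × 0.03130 = 0.003840 m/day.
Seepage velocity v = q / n_e = 0.003840 / 0.23 = 0.01669 m/day.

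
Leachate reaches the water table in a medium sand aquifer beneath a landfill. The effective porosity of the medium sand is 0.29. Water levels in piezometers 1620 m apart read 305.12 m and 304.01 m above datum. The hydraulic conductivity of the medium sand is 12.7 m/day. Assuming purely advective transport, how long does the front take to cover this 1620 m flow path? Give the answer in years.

148

Hydraulic gradient i = (305.12 − 304.01) / 1620 = 1.11 / 1620 = 0.0006852.
Darcy flux q = K · i = 12.70 × 0.0006852 = 0.008702 m/day.
Seepage velocity v = q / n_e = 0.008702 / 0.29 = 0.03001 m/day.
Travel time t = L / v = 1620 / 0.03001 = 53989 days = 147.8 years.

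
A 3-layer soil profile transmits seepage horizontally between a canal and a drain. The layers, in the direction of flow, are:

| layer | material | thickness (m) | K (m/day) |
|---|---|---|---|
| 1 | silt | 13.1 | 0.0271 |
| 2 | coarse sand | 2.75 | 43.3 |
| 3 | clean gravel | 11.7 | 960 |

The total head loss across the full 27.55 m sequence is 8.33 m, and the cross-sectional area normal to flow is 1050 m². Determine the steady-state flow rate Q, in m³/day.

Flow is perpendicular to layering, so the layers act in series and the equivalent K is the thickness-weighted harmonic mean.
Total thickness L = 13.1 + 2.75 + 11.7 = 27.55 m.
Σ(b_i/K_i) = 13.1/0.0271 + 2.75/43.3 + 11.7/960 = 483.5 d.
K_eq = L / Σ(b_i/K_i) = 27.55 / 483.5 = 0.05698 m/day.
Q = K_eq · A · (Δh/L) = 0.05698 × 1050 × (8.33/27.55) = 18.09 m³/day.

18.1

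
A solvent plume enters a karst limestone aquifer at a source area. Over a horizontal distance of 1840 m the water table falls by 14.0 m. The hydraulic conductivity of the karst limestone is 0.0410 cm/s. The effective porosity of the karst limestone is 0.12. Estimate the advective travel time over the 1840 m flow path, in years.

Convert K: 0.0410 cm/s × 864 = 35.42 m/day.
Hydraulic gradient i = Δh / L = 14.0 / 1840 = 0.007609.
Darcy flux q = K · i = 35.42 × 0.007609 = 0.2695 m/day.
Seepage velocity v = q / n_e = 0.2695 / 0.12 = 2.246 m/day.
Travel time t = L / v = 1840 / 2.246 = 819.2 days = 2.243 years.

2.24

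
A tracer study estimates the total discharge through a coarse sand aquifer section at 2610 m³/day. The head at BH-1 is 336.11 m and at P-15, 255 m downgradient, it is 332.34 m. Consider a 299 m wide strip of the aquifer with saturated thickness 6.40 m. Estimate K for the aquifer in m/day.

92.3

Cross-sectional area A = 299 × 6.40 = 1914 m².
Hydraulic gradient i = (336.11 − 332.34) / 255 = 3.77 / 255 = 0.01478.
From Q = K·A·i, K = Q / (A·i) = 2610 / (1914 × 0.01478) = 92.25 m/day.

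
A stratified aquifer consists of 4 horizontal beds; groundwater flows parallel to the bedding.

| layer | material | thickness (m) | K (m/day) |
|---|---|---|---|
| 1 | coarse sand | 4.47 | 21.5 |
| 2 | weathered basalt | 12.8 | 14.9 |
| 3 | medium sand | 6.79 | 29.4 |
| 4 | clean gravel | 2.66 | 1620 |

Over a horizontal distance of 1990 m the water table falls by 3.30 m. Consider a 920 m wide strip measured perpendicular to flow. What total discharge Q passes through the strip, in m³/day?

Flow is parallel to layering, so each bed carries its own Darcy discharge and the transmissivities add.
Σ(K_i·b_i) = 21.5×4.47 + 14.9×12.8 + 29.4×6.79 + 1620×2.66 = 4796 m²/day.
Hydraulic gradient i = Δh / L = 3.30 / 1990 = 0.001658.
Q = Σ(K_i·b_i) · W · i = 4796 × 920 × 0.001658 = 7316 m³/day.

7320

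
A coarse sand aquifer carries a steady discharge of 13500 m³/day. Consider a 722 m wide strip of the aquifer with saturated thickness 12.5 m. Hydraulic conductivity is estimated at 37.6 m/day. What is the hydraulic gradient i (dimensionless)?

Cross-sectional area A = 722 × 12.5 = 9025 m².
From Q = K·A·i, i = Q / (K·A) = 13500 / (37.60 × 9025) = 0.03978.

0.0398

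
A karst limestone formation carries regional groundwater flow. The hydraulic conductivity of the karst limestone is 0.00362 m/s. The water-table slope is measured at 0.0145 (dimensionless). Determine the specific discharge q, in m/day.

Convert K: 0.00362 m/s × 86400 = 312.8 m/day.
Hydraulic gradient i = 0.0145.
Specific discharge q = K · i = 312.8 × 0.01450 = 4.535 m/day.

4.54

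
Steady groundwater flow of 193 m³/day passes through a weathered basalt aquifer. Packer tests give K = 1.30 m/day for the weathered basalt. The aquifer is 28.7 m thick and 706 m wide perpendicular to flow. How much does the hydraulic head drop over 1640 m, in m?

12.0

Cross-sectional area A = 706 × 28.7 = 20262 m².
From Q = K·A·i, i = Q / (K·A) = 193 / (1.300 × 20262) = 0.007327.
Head loss Δh = i · L = 0.007327 × 1640 = 12.02 m.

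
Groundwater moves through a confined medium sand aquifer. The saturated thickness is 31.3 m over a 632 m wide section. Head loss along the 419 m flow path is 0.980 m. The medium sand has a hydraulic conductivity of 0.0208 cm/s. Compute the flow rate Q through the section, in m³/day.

Convert K: 0.0208 cm/s × 864 = 17.97 m/day.
Cross-sectional area A = 632 × 31.3 = 19782 m².
Hydraulic gradient i = Δh / L = 0.980 / 419 = 0.002339.
Darcy's law: Q = K · A · i = 17.97 × 19782 × 0.002339 = 831.5 m³/day.

831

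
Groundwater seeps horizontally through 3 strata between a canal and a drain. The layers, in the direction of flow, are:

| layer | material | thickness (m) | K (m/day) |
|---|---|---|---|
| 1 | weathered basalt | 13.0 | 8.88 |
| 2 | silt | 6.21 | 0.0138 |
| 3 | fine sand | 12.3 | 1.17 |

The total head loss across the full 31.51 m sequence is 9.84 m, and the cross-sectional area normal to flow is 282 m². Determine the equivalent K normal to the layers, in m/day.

Flow is perpendicular to layering, so the layers act in series and the equivalent K is the thickness-weighted harmonic mean.
Total thickness L = 13.0 + 6.21 + 12.3 = 31.51 m.
Σ(b_i/K_i) = 13.0/8.88 + 6.21/0.0138 + 12.3/1.17 = 462.0 d.
K_eq = L / Σ(b_i/K_i) = 31.51 / 462.0 = 0.06821 m/day.

0.0682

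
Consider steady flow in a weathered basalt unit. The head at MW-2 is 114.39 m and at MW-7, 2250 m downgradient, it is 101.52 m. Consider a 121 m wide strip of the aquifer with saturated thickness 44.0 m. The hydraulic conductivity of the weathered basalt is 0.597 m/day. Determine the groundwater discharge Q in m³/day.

18.2

Cross-sectional area A = 121 × 44.0 = 5324 m².
Hydraulic gradient i = (114.39 − 101.52) / 2250 = 12.87 / 2250 = 0.005720.
Darcy's law: Q = K · A · i = 0.5970 × 5324 × 0.005720 = 18.18 m³/day.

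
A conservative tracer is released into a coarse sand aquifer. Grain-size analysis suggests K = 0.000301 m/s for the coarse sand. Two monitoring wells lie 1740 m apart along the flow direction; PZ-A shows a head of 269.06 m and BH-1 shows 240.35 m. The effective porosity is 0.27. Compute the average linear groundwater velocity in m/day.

Convert K: 0.000301 m/s × 86400 = 26.01 m/day.
Hydraulic gradient i = (269.06 − 240.35) / 1740 = 28.71 / 1740 = 0.01650.
Darcy flux q = K · i = 26.01 × 0.01650 = 0.4291 m/day.
Seepage velocity v = q / n_e = 0.4291 / 0.27 = 1.589 m/day.

1.59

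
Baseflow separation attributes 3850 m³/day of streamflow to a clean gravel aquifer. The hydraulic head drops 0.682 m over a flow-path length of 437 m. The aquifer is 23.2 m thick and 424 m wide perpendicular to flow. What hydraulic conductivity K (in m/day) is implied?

251

Cross-sectional area A = 424 × 23.2 = 9837 m².
Hydraulic gradient i = Δh / L = 0.682 / 437 = 0.001561.
From Q = K·A·i, K = Q / (A·i) = 3850 / (9837 × 0.001561) = 250.8 m/day.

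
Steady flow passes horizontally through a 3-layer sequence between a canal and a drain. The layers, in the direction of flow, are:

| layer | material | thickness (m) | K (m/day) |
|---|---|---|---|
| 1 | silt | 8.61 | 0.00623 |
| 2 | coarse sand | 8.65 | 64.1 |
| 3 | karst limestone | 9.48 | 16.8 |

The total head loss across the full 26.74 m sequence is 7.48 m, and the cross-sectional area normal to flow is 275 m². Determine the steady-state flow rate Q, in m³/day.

Flow is perpendicular to layering, so the layers act in series and the equivalent K is the thickness-weighted harmonic mean.
Total thickness L = 8.61 + 8.65 + 9.48 = 26.74 m.
Σ(b_i/K_i) = 8.61/0.00623 + 8.65/64.1 + 9.48/16.8 = 1383 d.
K_eq = L / Σ(b_i/K_i) = 26.74 / 1383 = 0.01934 m/day.
Q = K_eq · A · (Δh/L) = 0.01934 × 275 × (7.48/26.74) = 1.488 m³/day.

1.49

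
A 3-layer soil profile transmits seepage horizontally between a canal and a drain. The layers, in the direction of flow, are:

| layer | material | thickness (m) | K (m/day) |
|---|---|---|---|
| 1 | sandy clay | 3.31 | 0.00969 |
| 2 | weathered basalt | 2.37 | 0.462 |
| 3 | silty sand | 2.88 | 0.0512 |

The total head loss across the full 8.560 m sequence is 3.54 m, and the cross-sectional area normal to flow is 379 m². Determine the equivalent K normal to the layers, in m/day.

0.0212

Flow is perpendicular to layering, so the layers act in series and the equivalent K is the thickness-weighted harmonic mean.
Total thickness L = 3.31 + 2.37 + 2.88 = 8.560 m.
Σ(b_i/K_i) = 3.31/0.00969 + 2.37/0.462 + 2.88/0.0512 = 403.0 d.
K_eq = L / Σ(b_i/K_i) = 8.560 / 403.0 = 0.02124 m/day.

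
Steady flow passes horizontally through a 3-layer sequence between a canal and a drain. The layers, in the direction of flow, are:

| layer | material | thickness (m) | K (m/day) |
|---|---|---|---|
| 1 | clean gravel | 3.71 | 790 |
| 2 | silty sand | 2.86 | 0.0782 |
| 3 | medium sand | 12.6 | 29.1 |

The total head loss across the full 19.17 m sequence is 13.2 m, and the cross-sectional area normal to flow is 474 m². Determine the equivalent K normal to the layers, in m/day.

Flow is perpendicular to layering, so the layers act in series and the equivalent K is the thickness-weighted harmonic mean.
Total thickness L = 3.71 + 2.86 + 12.6 = 19.17 m.
Σ(b_i/K_i) = 3.71/790 + 2.86/0.0782 + 12.6/29.1 = 37.01 d.
K_eq = L / Σ(b_i/K_i) = 19.17 / 37.01 = 0.5180 m/day.

0.518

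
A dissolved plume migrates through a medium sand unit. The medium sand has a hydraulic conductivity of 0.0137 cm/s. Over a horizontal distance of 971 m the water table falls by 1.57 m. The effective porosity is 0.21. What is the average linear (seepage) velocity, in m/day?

Convert K: 0.0137 cm/s × 864 = 11.84 m/day.
Hydraulic gradient i = Δh / L = 1.57 / 971 = 0.001617.
Darcy flux q = K · i = 11.84 × 0.001617 = 0.01914 m/day.
Seepage velocity v = q / n_e = 0.01914 / 0.21 = 0.09114 m/day.

0.0911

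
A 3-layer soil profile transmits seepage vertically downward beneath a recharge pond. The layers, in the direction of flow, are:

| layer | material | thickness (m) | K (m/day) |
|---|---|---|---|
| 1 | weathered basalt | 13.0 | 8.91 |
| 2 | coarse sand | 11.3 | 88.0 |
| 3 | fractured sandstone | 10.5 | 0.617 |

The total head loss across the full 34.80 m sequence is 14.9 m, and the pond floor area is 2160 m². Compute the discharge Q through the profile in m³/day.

Flow is perpendicular to layering, so the layers act in series and the equivalent K is the thickness-weighted harmonic mean.
Total thickness L = 13.0 + 11.3 + 10.5 = 34.80 m.
Σ(b_i/K_i) = 13.0/8.91 + 11.3/88.0 + 10.5/0.617 = 18.61 d.
K_eq = L / Σ(b_i/K_i) = 34.80 / 18.61 = 1.870 m/day.
Q = K_eq · A · (Δh/L) = 1.870 × 2160 × (14.9/34.80) = 1730 m³/day.

1730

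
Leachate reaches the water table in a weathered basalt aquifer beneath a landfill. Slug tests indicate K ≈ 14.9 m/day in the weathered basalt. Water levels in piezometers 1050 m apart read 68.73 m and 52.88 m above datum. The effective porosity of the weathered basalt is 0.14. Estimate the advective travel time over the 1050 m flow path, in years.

Hydraulic gradient i = (68.73 − 52.88) / 1050 = 15.85 / 1050 = 0.01510.
Darcy flux q = K · i = 14.90 × 0.01510 = 0.2249 m/day.
Seepage velocity v = q / n_e = 0.2249 / 0.14 = 1.607 m/day.
Travel time t = L / v = 1050 / 1.607 = 653.6 days = 1.789 years.

1.79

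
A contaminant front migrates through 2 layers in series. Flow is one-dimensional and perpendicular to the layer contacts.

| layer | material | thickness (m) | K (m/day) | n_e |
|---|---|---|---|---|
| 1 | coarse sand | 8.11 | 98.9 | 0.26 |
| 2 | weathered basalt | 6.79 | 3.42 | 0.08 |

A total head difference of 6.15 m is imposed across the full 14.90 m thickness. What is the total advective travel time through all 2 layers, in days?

With flow normal to the layers, continuity requires the same specific discharge q through every layer.
Σ(b_i/K_i) = 8.11/98.9 + 6.79/3.42 = 2.067 d.
q = Δh / Σ(b_i/K_i) = 6.15 / 2.067 = 2.975 m/day.
In each layer the seepage velocity is v_i = q/n_i, so the layer transit time is t_i = b_i·n_i / q:
  layer 1 (coarse sand): t_1 = 8.11 × 0.26 / 2.975 = 0.7088 d
  layer 2 (weathered basalt): t_2 = 6.79 × 0.08 / 2.975 = 0.1826 d
Total t = Σ t_i = 0.8914 days.

0.891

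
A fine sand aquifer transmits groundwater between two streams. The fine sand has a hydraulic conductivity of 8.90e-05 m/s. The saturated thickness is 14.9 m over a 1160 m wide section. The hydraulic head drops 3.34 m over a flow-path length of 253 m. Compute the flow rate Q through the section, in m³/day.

Convert K: 8.90e-05 m/s × 86400 = 7.690 m/day.
Cross-sectional area A = 1160 × 14.9 = 17284 m².
Hydraulic gradient i = Δh / L = 3.34 / 253 = 0.01320.
Darcy's law: Q = K · A · i = 7.690 × 17284 × 0.01320 = 1755 m³/day.

1750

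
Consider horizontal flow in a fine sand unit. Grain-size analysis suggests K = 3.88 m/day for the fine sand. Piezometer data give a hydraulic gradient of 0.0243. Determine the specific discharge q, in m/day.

Hydraulic gradient i = 0.0243.
Specific discharge q = K · i = 3.880 × 0.02430 = 0.09428 m/day.

0.0943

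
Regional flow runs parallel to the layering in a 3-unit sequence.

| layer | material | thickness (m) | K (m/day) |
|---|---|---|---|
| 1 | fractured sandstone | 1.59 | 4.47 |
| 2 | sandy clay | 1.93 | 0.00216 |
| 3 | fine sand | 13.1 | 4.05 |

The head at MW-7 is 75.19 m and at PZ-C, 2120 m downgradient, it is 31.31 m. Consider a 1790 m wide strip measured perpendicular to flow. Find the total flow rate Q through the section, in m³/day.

2230

Flow is parallel to layering, so each bed carries its own Darcy discharge and the transmissivities add.
Σ(K_i·b_i) = 4.47×1.59 + 0.00216×1.93 + 4.05×13.1 = 60.17 m²/day.
Hydraulic gradient i = (75.19 − 31.31) / 2120 = 43.88 / 2120 = 0.02070.
Q = Σ(K_i·b_i) · W · i = 60.17 × 1790 × 0.02070 = 2229 m³/day.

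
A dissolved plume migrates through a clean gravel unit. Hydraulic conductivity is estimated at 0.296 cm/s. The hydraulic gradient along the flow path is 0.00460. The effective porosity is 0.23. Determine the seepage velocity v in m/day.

Convert K: 0.296 cm/s × 864 = 255.7 m/day.
Hydraulic gradient i = 0.00460.
Darcy flux q = K · i = 255.7 × 0.004600 = 1.176 m/day.
Seepage velocity v = q / n_e = 1.176 / 0.23 = 5.115 m/day.

5.11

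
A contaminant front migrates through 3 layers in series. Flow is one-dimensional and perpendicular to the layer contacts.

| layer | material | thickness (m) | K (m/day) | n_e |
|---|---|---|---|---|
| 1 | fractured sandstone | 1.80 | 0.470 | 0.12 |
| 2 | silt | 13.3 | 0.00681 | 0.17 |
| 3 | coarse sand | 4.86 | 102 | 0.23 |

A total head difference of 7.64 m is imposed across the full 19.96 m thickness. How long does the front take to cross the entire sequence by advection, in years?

With flow normal to the layers, continuity requires the same specific discharge q through every layer.
Σ(b_i/K_i) = 1.80/0.470 + 13.3/0.00681 + 4.86/102 = 1957 d.
q = Δh / Σ(b_i/K_i) = 7.64 / 1957 = 0.003904 m/day.
In each layer the seepage velocity is v_i = q/n_i, so the layer transit time is t_i = b_i·n_i / q:
  layer 1 (fractured sandstone): t_1 = 1.80 × 0.12 / 0.003904 = 55.33 d
  layer 2 (silt): t_2 = 13.3 × 0.17 / 0.003904 = 579.1 d
  layer 3 (coarse sand): t_3 = 4.86 × 0.23 / 0.003904 = 286.3 d
Total t = Σ t_i = 920.8 days = 2.521 years.

2.52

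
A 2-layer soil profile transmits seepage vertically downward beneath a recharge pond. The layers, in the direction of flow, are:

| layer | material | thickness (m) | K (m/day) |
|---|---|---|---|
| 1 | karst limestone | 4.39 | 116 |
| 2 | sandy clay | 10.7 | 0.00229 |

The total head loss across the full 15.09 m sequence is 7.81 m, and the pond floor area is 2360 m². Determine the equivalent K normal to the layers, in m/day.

Flow is perpendicular to layering, so the layers act in series and the equivalent K is the thickness-weighted harmonic mean.
Total thickness L = 4.39 + 10.7 = 15.09 m.
Σ(b_i/K_i) = 4.39/116 + 10.7/0.00229 = 4673 d.
K_eq = L / Σ(b_i/K_i) = 15.09 / 4673 = 0.003230 m/day.

0.00323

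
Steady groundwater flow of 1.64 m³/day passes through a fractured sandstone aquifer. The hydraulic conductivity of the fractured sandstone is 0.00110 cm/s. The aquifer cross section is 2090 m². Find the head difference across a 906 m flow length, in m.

Convert K: 0.00110 cm/s × 864 = 0.9504 m/day.
From Q = K·A·i, i = Q / (K·A) = 1.64 / (0.9504 × 2090) = 0.0008256.
Head loss Δh = i · L = 0.0008256 × 906 = 0.7480 m.

0.748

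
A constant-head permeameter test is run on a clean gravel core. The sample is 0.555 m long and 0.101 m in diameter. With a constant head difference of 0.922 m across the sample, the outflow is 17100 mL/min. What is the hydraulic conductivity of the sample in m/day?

Cross-sectional area A = π·(d/2)² = π × (0.101/2)² = 0.008012 m².
Convert discharge: 17100 mL/min = 0.0002850 m³/s.
Darcy's law rearranged: K = Q·L / (A·Δh) = 0.0002850 × 0.555 / (0.008012 × 0.922) = 0.02141 m/s = 1850 m/day.

1850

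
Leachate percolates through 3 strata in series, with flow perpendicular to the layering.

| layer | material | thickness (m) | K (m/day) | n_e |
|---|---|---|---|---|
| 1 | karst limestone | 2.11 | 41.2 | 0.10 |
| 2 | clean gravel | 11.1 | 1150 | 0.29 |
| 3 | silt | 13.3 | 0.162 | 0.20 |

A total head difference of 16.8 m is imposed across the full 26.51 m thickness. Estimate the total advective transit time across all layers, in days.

29.8

With flow normal to the layers, continuity requires the same specific discharge q through every layer.
Σ(b_i/K_i) = 2.11/41.2 + 11.1/1150 + 13.3/0.162 = 82.16 d.
q = Δh / Σ(b_i/K_i) = 16.8 / 82.16 = 0.2045 m/day.
In each layer the seepage velocity is v_i = q/n_i, so the layer transit time is t_i = b_i·n_i / q:
  layer 1 (karst limestone): t_1 = 2.11 × 0.10 / 0.2045 = 1.032 d
  layer 2 (clean gravel): t_2 = 11.1 × 0.29 / 0.2045 = 15.74 d
  layer 3 (silt): t_3 = 13.3 × 0.20 / 0.2045 = 13.01 d
Total t = Σ t_i = 29.78 days.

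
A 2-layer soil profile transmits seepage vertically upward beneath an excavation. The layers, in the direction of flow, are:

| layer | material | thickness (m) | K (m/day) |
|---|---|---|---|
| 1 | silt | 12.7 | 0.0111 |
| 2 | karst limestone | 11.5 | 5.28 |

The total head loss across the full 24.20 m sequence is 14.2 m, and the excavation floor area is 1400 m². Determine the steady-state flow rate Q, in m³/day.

17.3

Flow is perpendicular to layering, so the layers act in series and the equivalent K is the thickness-weighted harmonic mean.
Total thickness L = 12.7 + 11.5 = 24.20 m.
Σ(b_i/K_i) = 12.7/0.0111 + 11.5/5.28 = 1146 d.
K_eq = L / Σ(b_i/K_i) = 24.20 / 1146 = 0.02111 m/day.
Q = K_eq · A · (Δh/L) = 0.02111 × 1400 × (14.2/24.20) = 17.34 m³/day.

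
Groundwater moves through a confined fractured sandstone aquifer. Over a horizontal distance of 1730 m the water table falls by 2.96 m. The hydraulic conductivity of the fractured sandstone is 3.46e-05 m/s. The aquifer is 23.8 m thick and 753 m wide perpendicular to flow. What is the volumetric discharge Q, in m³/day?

91.7

Convert K: 3.46e-05 m/s × 86400 = 2.989 m/day.
Cross-sectional area A = 753 × 23.8 = 17921 m².
Hydraulic gradient i = Δh / L = 2.96 / 1730 = 0.001711.
Darcy's law: Q = K · A · i = 2.989 × 17921 × 0.001711 = 91.67 m³/day.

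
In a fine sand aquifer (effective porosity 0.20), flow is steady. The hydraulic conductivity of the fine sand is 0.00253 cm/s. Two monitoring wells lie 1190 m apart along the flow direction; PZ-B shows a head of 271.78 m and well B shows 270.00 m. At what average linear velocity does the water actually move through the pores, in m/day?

Convert K: 0.00253 cm/s × 864 = 2.186 m/day.
Hydraulic gradient i = (271.78 − 270.00) / 1190 = 1.78 / 1190 = 0.001496.
Darcy flux q = K · i = 2.186 × 0.001496 = 0.003270 m/day.
Seepage velocity v = q / n_e = 0.003270 / 0.20 = 0.01635 m/day.

0.0163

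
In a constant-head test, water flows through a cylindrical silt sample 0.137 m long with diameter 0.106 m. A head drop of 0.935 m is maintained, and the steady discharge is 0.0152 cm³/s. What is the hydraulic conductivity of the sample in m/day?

Cross-sectional area A = π·(d/2)² = π × (0.106/2)² = 0.008825 m².
Convert discharge: 0.0152 cm³/s = 1.520e-08 m³/s.
Darcy's law rearranged: K = Q·L / (A·Δh) = 1.520e-08 × 0.137 / (0.008825 × 0.935) = 2.524e-07 m/s = 0.02181 m/day.

0.0218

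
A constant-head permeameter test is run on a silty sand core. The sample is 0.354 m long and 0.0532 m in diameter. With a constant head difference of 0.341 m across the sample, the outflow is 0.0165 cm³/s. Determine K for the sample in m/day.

Cross-sectional area A = π·(d/2)² = π × (0.0532/2)² = 0.002223 m².
Convert discharge: 0.0165 cm³/s = 1.650e-08 m³/s.
Darcy's law rearranged: K = Q·L / (A·Δh) = 1.650e-08 × 0.354 / (0.002223 × 0.341) = 7.706e-06 m/s = 0.6658 m/day.

0.666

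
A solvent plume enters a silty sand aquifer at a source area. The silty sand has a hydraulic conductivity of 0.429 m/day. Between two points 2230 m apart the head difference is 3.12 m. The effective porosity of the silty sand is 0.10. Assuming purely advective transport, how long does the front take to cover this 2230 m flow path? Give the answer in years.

Hydraulic gradient i = Δh / L = 3.12 / 2230 = 0.001399.
Darcy flux q = K · i = 0.4290 × 0.001399 = 0.0006002 m/day.
Seepage velocity v = q / n_e = 0.0006002 / 0.10 = 0.006002 m/day.
Travel time t = L / v = 2230 / 0.006002 = 3.715e+05 days = 1017 years.

1020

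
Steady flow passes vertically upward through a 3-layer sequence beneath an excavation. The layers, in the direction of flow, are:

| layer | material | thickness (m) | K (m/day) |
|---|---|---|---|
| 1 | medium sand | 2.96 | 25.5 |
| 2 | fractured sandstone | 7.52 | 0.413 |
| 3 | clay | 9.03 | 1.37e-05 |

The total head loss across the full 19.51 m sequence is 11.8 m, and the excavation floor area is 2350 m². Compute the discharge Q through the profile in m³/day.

Flow is perpendicular to layering, so the layers act in series and the equivalent K is the thickness-weighted harmonic mean.
Total thickness L = 2.96 + 7.52 + 9.03 = 19.51 m.
Σ(b_i/K_i) = 2.96/25.5 + 7.52/0.413 + 9.03/1.37e-05 = 6.591e+05 d.
K_eq = L / Σ(b_i/K_i) = 19.51 / 6.591e+05 = 2.960e-05 m/day.
Q = K_eq · A · (Δh/L) = 2.960e-05 × 2350 × (11.8/19.51) = 0.04207 m³/day.

0.0421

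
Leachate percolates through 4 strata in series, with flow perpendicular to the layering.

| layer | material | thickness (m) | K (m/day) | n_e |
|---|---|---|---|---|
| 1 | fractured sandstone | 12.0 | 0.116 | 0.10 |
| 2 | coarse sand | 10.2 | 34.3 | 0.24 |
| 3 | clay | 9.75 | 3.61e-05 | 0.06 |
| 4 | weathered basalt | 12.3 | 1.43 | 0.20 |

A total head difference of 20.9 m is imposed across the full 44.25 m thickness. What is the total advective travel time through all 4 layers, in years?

237

With flow normal to the layers, continuity requires the same specific discharge q through every layer.
Σ(b_i/K_i) = 12.0/0.116 + 10.2/34.3 + 9.75/3.61e-05 + 12.3/1.43 = 2.702e+05 d.
q = Δh / Σ(b_i/K_i) = 20.9 / 2.702e+05 = 7.735e-05 m/day.
In each layer the seepage velocity is v_i = q/n_i, so the layer transit time is t_i = b_i·n_i / q:
  layer 1 (fractured sandstone): t_1 = 12.0 × 0.10 / 7.735e-05 = 15514 d
  layer 2 (coarse sand): t_2 = 10.2 × 0.24 / 7.735e-05 = 31648 d
  layer 3 (clay): t_3 = 9.75 × 0.06 / 7.735e-05 = 7563 d
  layer 4 (weathered basalt): t_4 = 12.3 × 0.20 / 7.735e-05 = 31803 d
Total t = Σ t_i = 86527 days = 236.9 years.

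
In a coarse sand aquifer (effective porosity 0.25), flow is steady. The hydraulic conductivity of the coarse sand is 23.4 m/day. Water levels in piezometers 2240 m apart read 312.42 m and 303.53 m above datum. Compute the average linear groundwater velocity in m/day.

Hydraulic gradient i = (312.42 − 303.53) / 2240 = 8.89 / 2240 = 0.003969.
Darcy flux q = K · i = 23.40 × 0.003969 = 0.09287 m/day.
Seepage velocity v = q / n_e = 0.09287 / 0.25 = 0.3715 m/day.

0.371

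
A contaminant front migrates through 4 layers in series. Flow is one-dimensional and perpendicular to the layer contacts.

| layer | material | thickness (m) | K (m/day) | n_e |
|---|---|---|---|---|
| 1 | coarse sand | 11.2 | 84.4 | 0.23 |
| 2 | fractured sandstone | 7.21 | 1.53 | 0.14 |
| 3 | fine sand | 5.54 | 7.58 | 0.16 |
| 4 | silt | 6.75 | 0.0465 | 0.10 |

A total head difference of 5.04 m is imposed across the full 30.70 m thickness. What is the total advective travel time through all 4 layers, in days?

With flow normal to the layers, continuity requires the same specific discharge q through every layer.
Σ(b_i/K_i) = 11.2/84.4 + 7.21/1.53 + 5.54/7.58 + 6.75/0.0465 = 150.7 d.
q = Δh / Σ(b_i/K_i) = 5.04 / 150.7 = 0.03344 m/day.
In each layer the seepage velocity is v_i = q/n_i, so the layer transit time is t_i = b_i·n_i / q:
  layer 1 (coarse sand): t_1 = 11.2 × 0.23 / 0.03344 = 77.04 d
  layer 2 (fractured sandstone): t_2 = 7.21 × 0.14 / 0.03344 = 30.19 d
  layer 3 (fine sand): t_3 = 5.54 × 0.16 / 0.03344 = 26.51 d
  layer 4 (silt): t_4 = 6.75 × 0.10 / 0.03344 = 20.19 d
Total t = Σ t_i = 153.9 days.

154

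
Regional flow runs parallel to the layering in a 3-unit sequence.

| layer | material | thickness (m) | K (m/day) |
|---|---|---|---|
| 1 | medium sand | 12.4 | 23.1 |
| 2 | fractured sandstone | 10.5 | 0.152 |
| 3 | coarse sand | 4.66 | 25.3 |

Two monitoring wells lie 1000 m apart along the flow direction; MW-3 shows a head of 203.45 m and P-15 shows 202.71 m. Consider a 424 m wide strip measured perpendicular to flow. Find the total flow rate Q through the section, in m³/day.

127

Flow is parallel to layering, so each bed carries its own Darcy discharge and the transmissivities add.
Σ(K_i·b_i) = 23.1×12.4 + 0.152×10.5 + 25.3×4.66 = 405.9 m²/day.
Hydraulic gradient i = (203.45 − 202.71) / 1000 = 0.74 / 1000 = 0.0007400.
Q = Σ(K_i·b_i) · W · i = 405.9 × 424 × 0.0007400 = 127.4 m³/day.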